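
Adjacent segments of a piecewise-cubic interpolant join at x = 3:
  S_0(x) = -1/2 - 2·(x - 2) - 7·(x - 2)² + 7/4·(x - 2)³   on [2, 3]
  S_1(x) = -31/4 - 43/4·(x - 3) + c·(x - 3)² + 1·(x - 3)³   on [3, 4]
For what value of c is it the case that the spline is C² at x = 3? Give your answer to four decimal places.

S_0''(x) = -14 + 21/2·(x - 2), so S_0''(3) = -7/2. On the right, S_1''(3) = 2c, so c = -7/4.

-1.7500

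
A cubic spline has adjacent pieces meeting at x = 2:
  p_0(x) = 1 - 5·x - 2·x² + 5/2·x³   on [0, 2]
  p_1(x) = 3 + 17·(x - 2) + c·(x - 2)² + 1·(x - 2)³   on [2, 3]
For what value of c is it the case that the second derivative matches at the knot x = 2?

p_0''(x) = -4 + 15·x, so p_0''(2) = 26. On the right, p_1''(2) = 2c, so c = 13.

13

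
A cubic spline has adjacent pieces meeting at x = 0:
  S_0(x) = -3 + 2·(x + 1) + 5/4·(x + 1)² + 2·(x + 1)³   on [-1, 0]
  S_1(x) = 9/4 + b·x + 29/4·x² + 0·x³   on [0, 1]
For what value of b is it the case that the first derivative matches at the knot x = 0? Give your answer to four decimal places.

10.5000

S_0'(x) = 2 + 5/2·(x + 1) + 6·(x + 1)², so S_0'(0) = 21/2. On the right, S_1'(0) = b, so b = 21/2.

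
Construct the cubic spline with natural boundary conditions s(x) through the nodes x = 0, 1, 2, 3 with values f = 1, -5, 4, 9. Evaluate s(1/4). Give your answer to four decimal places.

-1.5000

Put σ_i = s'' at the i-th knot. Here h = (1, 1, 1) and Δ = (-6, 9, 5), so the interior equations h_(i-1)·σ_(i-1) + 2(h_(i-1)+h_i)·σ_i + h_i·σ_(i+1) = 6(Δ_i − Δ_(i-1)) read
  1·σ_0 + 4·σ_1 + 1·σ_2 = 6(Δ_1 - Δ_0) = 90
  1·σ_1 + 4·σ_2 + 1·σ_3 = 6(Δ_2 - Δ_1) = -24
Natural end conditions: σ_0 = σ_3 = 0.
Forward elimination and back-substitution give σ_0 = 0, σ_1 = 128/5, σ_2 = -62/5, σ_3 = 0.
On [0, 1], s(x) = 1 - 154/15·x + 0·x² + 64/15·x³.
With x = 1/4: s(1/4) = -3/2.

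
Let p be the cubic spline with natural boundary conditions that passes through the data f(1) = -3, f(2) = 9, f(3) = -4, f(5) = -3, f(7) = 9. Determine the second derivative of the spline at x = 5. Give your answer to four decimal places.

-1.1250

Put M_i = p'' at the i-th knot. Here h = (1, 1, 2, 2) and Δ = (12, -13, 1/2, 6), so the interior equations h_(i-1)·M_(i-1) + 2(h_(i-1)+h_i)·M_i + h_i·M_(i+1) = 6(Δ_i − Δ_(i-1)) read
  1·M_0 + 4·M_1 + 1·M_2 = 6(Δ_1 - Δ_0) = -150
  1·M_1 + 6·M_2 + 2·M_3 = 6(Δ_2 - Δ_1) = 81
  2·M_2 + 8·M_3 + 2·M_4 = 6(Δ_3 - Δ_2) = 33
Natural end conditions: M_0 = M_4 = 0.
Solving: M_0 = 0, M_1 = -171/4, M_2 = 21, M_3 = -9/8, M_4 = 0.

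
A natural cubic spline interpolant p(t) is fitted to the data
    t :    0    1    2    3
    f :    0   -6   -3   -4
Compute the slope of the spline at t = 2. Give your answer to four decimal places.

Let M_i = p''(x_i). Step sizes h_i = 1, 1, 1; slopes of the chords Δ_i = (y_(i+1) - y_i)/h_i = -6, 3, -1.
  1·M_0 + 4·M_1 + 1·M_2 = 6(Δ_1 - Δ_0) = 54
  1·M_1 + 4·M_2 + 1·M_3 = 6(Δ_2 - Δ_1) = -24
Natural end conditions: M_0 = M_3 = 0.
Hence M_0 = 0, M_1 = 16, M_2 = -10, M_3 = 0.
On [2, 3], p'(t) = b_2 + 2c_2·(t - 2) + 3d_2·(t - 2)² with b_2 = Δ_2 - h_2(2M_2 + M_3)/6 = 7/3, c_2 = M_2/2 = -5, d_2 = (M_3 - M_2)/(6h_2) = 5/3. So p'(2) = 7/3.

2.3333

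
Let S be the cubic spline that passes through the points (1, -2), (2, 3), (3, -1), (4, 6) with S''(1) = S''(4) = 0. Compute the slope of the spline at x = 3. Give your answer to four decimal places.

Let σ_i = S''(x_i). Step sizes h_i = 1, 1, 1; slopes of the chords Δ_i = (y_(i+1) - y_i)/h_i = 5, -4, 7.
  1·σ_0 + 4·σ_1 + 1·σ_2 = 6(Δ_1 - Δ_0) = -54
  1·σ_1 + 4·σ_2 + 1·σ_3 = 6(Δ_2 - Δ_1) = 66
Natural end conditions: σ_0 = σ_3 = 0.
Solving: σ_0 = 0, σ_1 = -94/5, σ_2 = 106/5, σ_3 = 0.
On [3, 4], S'(x) = b_2 + 2c_2·(x - 3) + 3d_2·(x - 3)² with b_2 = Δ_2 - h_2(2σ_2 + σ_3)/6 = -1/15, c_2 = σ_2/2 = 53/5, d_2 = (σ_3 - σ_2)/(6h_2) = -53/15. So S'(3) = -1/15.

-0.0667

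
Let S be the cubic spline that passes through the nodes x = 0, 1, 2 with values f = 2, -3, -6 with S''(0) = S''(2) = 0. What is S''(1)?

Let σ_i = S''(x_i). Step sizes h_i = 1, 1; slopes of the chords Δ_i = (y_(i+1) - y_i)/h_i = -5, -3.
  1·σ_0 + 4·σ_1 + 1·σ_2 = 6(Δ_1 - Δ_0) = 12
Natural end conditions: σ_0 = σ_2 = 0.
Hence σ_0 = 0, σ_1 = 3, σ_2 = 0.

3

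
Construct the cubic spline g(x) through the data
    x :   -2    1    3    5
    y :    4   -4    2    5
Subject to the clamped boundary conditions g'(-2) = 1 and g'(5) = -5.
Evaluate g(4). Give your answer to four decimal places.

5.9392

With m_i denoting the second derivative at x_i, h_i = 3, 2, 2, and Δ_i = (y_(i+1) − y_i)/h_i = -8/3, 3, 3/2:
  3·m_0 + 10·m_1 + 2·m_2 = 6(Δ_1 - Δ_0) = 34
  2·m_1 + 8·m_2 + 2·m_3 = 6(Δ_2 - Δ_1) = -9
Clamped end conditions give two more equations: 2h_0·m_0 + h_0·m_1 = 6(Δ_0 - g'(-2)) = -22 and h_2·m_2 + 2h_2·m_3 = 6(g'(5) - Δ_2) = -39.
Hence m_0 = -701/111, m_1 = 196/37, m_2 = -1/74, m_3 = -721/74.
On [3, 5], g(x) = 2 + 176/37·(x - 3) - 1/148·(x - 3)² - 30/37·(x - 3)³.
With (x - 3) = 1: g(4) = 879/148.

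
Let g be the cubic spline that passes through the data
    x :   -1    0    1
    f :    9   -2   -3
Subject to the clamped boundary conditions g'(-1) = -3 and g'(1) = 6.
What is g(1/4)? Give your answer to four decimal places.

-3.8086

Let M_i = g''(x_i). Step sizes h_i = 1, 1; slopes of the chords Δ_i = (y_(i+1) - y_i)/h_i = -11, -1.
  1·M_0 + 4·M_1 + 1·M_2 = 6(Δ_1 - Δ_0) = 60
Clamped end conditions give two more equations: 2h_0·M_0 + h_0·M_1 = 6(Δ_0 - g'(-1)) = -48 and h_1·M_1 + 2h_1·M_2 = 6(g'(1) - Δ_1) = 42.
Solving: M_0 = -69/2, M_1 = 21, M_2 = 21/2.
On [0, 1], g(x) = -2 - 39/4·x + 21/2·x² - 7/4·x³.
With x = 1/4: g(1/4) = -975/256.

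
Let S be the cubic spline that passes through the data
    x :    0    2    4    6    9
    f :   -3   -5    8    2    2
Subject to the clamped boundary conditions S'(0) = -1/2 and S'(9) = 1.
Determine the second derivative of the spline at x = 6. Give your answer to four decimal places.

4.2609

Let M_i = S''(x_i). Step sizes h_i = 2, 2, 2, 3; slopes of the chords Δ_i = (y_(i+1) - y_i)/h_i = -1, 13/2, -3, 0.
  2·M_0 + 8·M_1 + 2·M_2 = 6(Δ_1 - Δ_0) = 45
  2·M_1 + 8·M_2 + 2·M_3 = 6(Δ_2 - Δ_1) = -57
  2·M_2 + 10·M_3 + 3·M_4 = 6(Δ_3 - Δ_2) = 18
Clamped end conditions give two more equations: 2h_0·M_0 + h_0·M_1 = 6(Δ_0 - S'(0)) = -3 and h_3·M_3 + 2h_3·M_4 = 6(S'(9) - Δ_3) = 6.
Solving the tridiagonal system: M_0 = -257/46, M_1 = 445/46, M_2 = -244/23, M_3 = 98/23, M_4 = -26/23.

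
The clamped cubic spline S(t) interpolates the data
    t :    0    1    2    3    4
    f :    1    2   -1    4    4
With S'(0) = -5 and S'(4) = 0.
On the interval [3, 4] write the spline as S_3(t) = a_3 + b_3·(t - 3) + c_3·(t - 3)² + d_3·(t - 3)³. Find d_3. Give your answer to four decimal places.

Write m_i for S''(x_i). With h_i = 1, 1, 1, 1 and divided differences Δ_i = 1, -3, 5, 0, the continuity of S' gives the tridiagonal system
  1·m_0 + 4·m_1 + 1·m_2 = 6(Δ_1 - Δ_0) = -24
  1·m_1 + 4·m_2 + 1·m_3 = 6(Δ_2 - Δ_1) = 48
  1·m_2 + 4·m_3 + 1·m_4 = 6(Δ_3 - Δ_2) = -30
Clamped end conditions give two more equations: 2h_0·m_0 + h_0·m_1 = 6(Δ_0 - S'(0)) = 36 and h_3·m_3 + 2h_3·m_4 = 6(S'(4) - Δ_3) = 0.
Forward elimination and back-substitution give m_0 = 188/7, m_1 = -124/7, m_2 = 20, m_3 = -100/7, m_4 = 50/7.
On [3, 4], with S_3(t) = a_3 + b_3·(t - 3) + c_3·(t - 3)² + d_3·(t - 3)³: c_3 = m_3/2 = -50/7, d_3 = (m_4 - m_3)/(6h_3) = 25/7, b_3 = Δ_3 - h_3(2m_3 + m_4)/6 = 25/7.

3.5714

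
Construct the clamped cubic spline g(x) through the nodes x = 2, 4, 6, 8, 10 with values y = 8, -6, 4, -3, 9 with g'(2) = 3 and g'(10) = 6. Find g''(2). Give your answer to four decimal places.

Write M_i for g''(x_i). With h_i = 2, 2, 2, 2 and divided differences Δ_i = -7, 5, -7/2, 6, the continuity of g' gives the tridiagonal system
  2·M_0 + 8·M_1 + 2·M_2 = 6(Δ_1 - Δ_0) = 72
  2·M_1 + 8·M_2 + 2·M_3 = 6(Δ_2 - Δ_1) = -51
  2·M_2 + 8·M_3 + 2·M_4 = 6(Δ_3 - Δ_2) = 57
Clamped end conditions give two more equations: 2h_0·M_0 + h_0·M_1 = 6(Δ_0 - g'(2)) = -60 and h_3·M_3 + 2h_3·M_4 = 6(g'(10) - Δ_3) = 0.
Solving the tridiagonal system: M_0 = -2721/112, M_1 = 1041/56, M_2 = -225/16, M_3 = 681/56, M_4 = -681/112.

-24.2946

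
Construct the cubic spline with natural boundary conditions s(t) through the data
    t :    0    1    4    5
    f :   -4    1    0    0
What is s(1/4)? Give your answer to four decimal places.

Write M_i for s''(x_i). With h_i = 1, 3, 1 and divided differences Δ_i = 5, -1/3, 0, the continuity of s' gives the tridiagonal system
  1·M_0 + 8·M_1 + 3·M_2 = 6(Δ_1 - Δ_0) = -32
  3·M_1 + 8·M_2 + 1·M_3 = 6(Δ_2 - Δ_1) = 2
Natural end conditions: M_0 = M_3 = 0.
Hence M_0 = 0, M_1 = -262/55, M_2 = 112/55, M_3 = 0.
On [0, 1], s(t) = -4 + 956/165·t + 0·t² - 131/165·t³.
With t = 1/4: s(1/4) = -1805/704.

-2.5639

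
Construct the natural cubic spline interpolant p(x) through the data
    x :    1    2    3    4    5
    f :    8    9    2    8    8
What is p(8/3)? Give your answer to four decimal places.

Let σ_i = p''(x_i). Step sizes h_i = 1, 1, 1, 1; slopes of the chords Δ_i = (y_(i+1) - y_i)/h_i = 1, -7, 6, 0.
  1·σ_0 + 4·σ_1 + 1·σ_2 = 6(Δ_1 - Δ_0) = -48
  1·σ_1 + 4·σ_2 + 1·σ_3 = 6(Δ_2 - Δ_1) = 78
  1·σ_2 + 4·σ_3 + 1·σ_4 = 6(Δ_3 - Δ_2) = -36
Natural end conditions: σ_0 = σ_4 = 0.
Forward elimination and back-substitution give σ_0 = 0, σ_1 = -267/14, σ_2 = 198/7, σ_3 = -225/14, σ_4 = 0.
On [2, 3], p(x) = 9 - 75/14·(x - 2) - 267/28·(x - 2)² + 221/28·(x - 2)³.
With (x - 2) = 2/3: p(8/3) = 667/189.

3.5291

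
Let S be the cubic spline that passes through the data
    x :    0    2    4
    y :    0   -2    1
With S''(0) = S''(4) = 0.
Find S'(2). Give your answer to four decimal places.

Write M_i for S''(x_i). With h_i = 2, 2 and divided differences Δ_i = -1, 3/2, the continuity of S' gives the tridiagonal system
  2·M_0 + 8·M_1 + 2·M_2 = 6(Δ_1 - Δ_0) = 15
Natural end conditions: M_0 = M_2 = 0.
Solving the tridiagonal system: M_0 = 0, M_1 = 15/8, M_2 = 0.
On [2, 4], S'(x) = b_1 + 2c_1·(x - 2) + 3d_1·(x - 2)² with b_1 = Δ_1 - h_1(2M_1 + M_2)/6 = 1/4, c_1 = M_1/2 = 15/16, d_1 = (M_2 - M_1)/(6h_1) = -5/32. So S'(2) = 1/4.

0.2500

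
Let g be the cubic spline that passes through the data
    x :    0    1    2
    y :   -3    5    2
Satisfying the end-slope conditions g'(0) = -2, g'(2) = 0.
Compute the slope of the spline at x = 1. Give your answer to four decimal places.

4.2500

Let M_i = g''(x_i). Step sizes h_i = 1, 1; slopes of the chords Δ_i = (y_(i+1) - y_i)/h_i = 8, -3.
  1·M_0 + 4·M_1 + 1·M_2 = 6(Δ_1 - Δ_0) = -66
Clamped end conditions give two more equations: 2h_0·M_0 + h_0·M_1 = 6(Δ_0 - g'(0)) = 60 and h_1·M_1 + 2h_1·M_2 = 6(g'(2) - Δ_1) = 18.
Solving the tridiagonal system: M_0 = 95/2, M_1 = -35, M_2 = 53/2.
On [1, 2], g'(x) = b_1 + 2c_1·(x - 1) + 3d_1·(x - 1)² with b_1 = Δ_1 - h_1(2M_1 + M_2)/6 = 17/4, c_1 = M_1/2 = -35/2, d_1 = (M_2 - M_1)/(6h_1) = 41/4. So g'(1) = 17/4.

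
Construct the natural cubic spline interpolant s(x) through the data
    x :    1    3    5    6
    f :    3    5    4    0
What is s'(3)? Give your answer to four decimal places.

Put M_i = s'' at the i-th knot. Here h = (2, 2, 1) and Δ = (1, -1/2, -4), so the interior equations h_(i-1)·M_(i-1) + 2(h_(i-1)+h_i)·M_i + h_i·M_(i+1) = 6(Δ_i − Δ_(i-1)) read
  2·M_0 + 8·M_1 + 2·M_2 = 6(Δ_1 - Δ_0) = -9
  2·M_1 + 6·M_2 + 1·M_3 = 6(Δ_2 - Δ_1) = -21
Natural end conditions: M_0 = M_3 = 0.
Solving the tridiagonal system: M_0 = 0, M_1 = -3/11, M_2 = -75/22, M_3 = 0.
On [3, 5], s'(x) = b_1 + 2c_1·(x - 3) + 3d_1·(x - 3)² with b_1 = Δ_1 - h_1(2M_1 + M_2)/6 = 9/11, c_1 = M_1/2 = -3/22, d_1 = (M_2 - M_1)/(6h_1) = -23/88. So s'(3) = 9/11.

0.8182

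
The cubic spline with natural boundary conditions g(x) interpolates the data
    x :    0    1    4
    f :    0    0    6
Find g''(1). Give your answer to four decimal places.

Let M_i = g''(x_i). Step sizes h_i = 1, 3; slopes of the chords Δ_i = (y_(i+1) - y_i)/h_i = 0, 2.
  1·M_0 + 8·M_1 + 3·M_2 = 6(Δ_1 - Δ_0) = 12
Natural end conditions: M_0 = M_2 = 0.
Solving the tridiagonal system: M_0 = 0, M_1 = 3/2, M_2 = 0.

1.5000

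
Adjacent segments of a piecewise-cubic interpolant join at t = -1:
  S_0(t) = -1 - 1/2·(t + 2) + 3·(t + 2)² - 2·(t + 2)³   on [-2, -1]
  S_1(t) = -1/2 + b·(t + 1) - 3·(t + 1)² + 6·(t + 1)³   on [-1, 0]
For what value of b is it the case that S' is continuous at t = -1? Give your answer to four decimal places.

-0.5000

S_0'(t) = -1/2 + 6·(t + 2) - 6·(t + 2)², so S_0'(-1) = -1/2. On the right, S_1'(-1) = b, so b = -1/2.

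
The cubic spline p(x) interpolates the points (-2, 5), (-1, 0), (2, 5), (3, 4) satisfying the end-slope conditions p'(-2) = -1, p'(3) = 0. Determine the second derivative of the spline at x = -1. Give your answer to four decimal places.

9.4603

Put σ_i = p'' at the i-th knot. Here h = (1, 3, 1) and Δ = (-5, 5/3, -1), so the interior equations h_(i-1)·σ_(i-1) + 2(h_(i-1)+h_i)·σ_i + h_i·σ_(i+1) = 6(Δ_i − Δ_(i-1)) read
  1·σ_0 + 8·σ_1 + 3·σ_2 = 6(Δ_1 - Δ_0) = 40
  3·σ_1 + 8·σ_2 + 1·σ_3 = 6(Δ_2 - Δ_1) = -16
Clamped end conditions give two more equations: 2h_0·σ_0 + h_0·σ_1 = 6(Δ_0 - p'(-2)) = -24 and h_2·σ_2 + 2h_2·σ_3 = 6(p'(3) - Δ_2) = 6.
Forward elimination and back-substitution give σ_0 = -1054/63, σ_1 = 596/63, σ_2 = -398/63, σ_3 = 388/63.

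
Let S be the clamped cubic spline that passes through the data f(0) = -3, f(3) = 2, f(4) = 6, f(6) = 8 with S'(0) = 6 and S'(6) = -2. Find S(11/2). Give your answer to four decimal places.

8.6116

Write M_i for S''(x_i). With h_i = 3, 1, 2 and divided differences Δ_i = 5/3, 4, 1, the continuity of S' gives the tridiagonal system
  3·M_0 + 8·M_1 + 1·M_2 = 6(Δ_1 - Δ_0) = 14
  1·M_1 + 6·M_2 + 2·M_3 = 6(Δ_2 - Δ_1) = -18
Clamped end conditions give two more equations: 2h_0·M_0 + h_0·M_1 = 6(Δ_0 - S'(0)) = -26 and h_2·M_2 + 2h_2·M_3 = 6(S'(6) - Δ_2) = -18.
Solving the tridiagonal system: M_0 = -139/21, M_1 = 32/7, M_2 = -19/7, M_3 = -22/7.
On [4, 6], S(t) = 6 + 27/7·(t - 4) - 19/14·(t - 4)² - 1/28·(t - 4)³.
With (t - 4) = 3/2: S(11/2) = 1929/224.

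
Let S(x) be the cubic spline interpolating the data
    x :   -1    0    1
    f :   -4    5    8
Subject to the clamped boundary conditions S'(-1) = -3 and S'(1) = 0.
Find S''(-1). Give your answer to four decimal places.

With M_i denoting the second derivative at x_i, h_i = 1, 1, and Δ_i = (y_(i+1) − y_i)/h_i = 9, 3:
  1·M_0 + 4·M_1 + 1·M_2 = 6(Δ_1 - Δ_0) = -36
Clamped end conditions give two more equations: 2h_0·M_0 + h_0·M_1 = 6(Δ_0 - S'(-1)) = 72 and h_1·M_1 + 2h_1·M_2 = 6(S'(1) - Δ_1) = -18.
Solving: M_0 = 93/2, M_1 = -21, M_2 = 3/2.

46.5000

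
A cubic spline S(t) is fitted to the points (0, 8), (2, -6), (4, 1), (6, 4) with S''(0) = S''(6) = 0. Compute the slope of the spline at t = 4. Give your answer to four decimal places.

Write M_i for S''(x_i). With h_i = 2, 2, 2 and divided differences Δ_i = -7, 7/2, 3/2, the continuity of S' gives the tridiagonal system
  2·M_0 + 8·M_1 + 2·M_2 = 6(Δ_1 - Δ_0) = 63
  2·M_1 + 8·M_2 + 2·M_3 = 6(Δ_2 - Δ_1) = -12
Natural end conditions: M_0 = M_3 = 0.
Forward elimination and back-substitution give M_0 = 0, M_1 = 44/5, M_2 = -37/10, M_3 = 0.
On [4, 6], S'(t) = b_2 + 2c_2·(t - 4) + 3d_2·(t - 4)² with b_2 = Δ_2 - h_2(2M_2 + M_3)/6 = 119/30, c_2 = M_2/2 = -37/20, d_2 = (M_3 - M_2)/(6h_2) = 37/120. So S'(4) = 119/30.

3.9667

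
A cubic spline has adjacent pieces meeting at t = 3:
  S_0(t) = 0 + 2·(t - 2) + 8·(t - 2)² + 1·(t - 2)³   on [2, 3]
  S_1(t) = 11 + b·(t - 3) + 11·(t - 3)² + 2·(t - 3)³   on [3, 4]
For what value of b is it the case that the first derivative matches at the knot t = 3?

21

S_0'(t) = 2 + 16·(t - 2) + 3·(t - 2)², so S_0'(3) = 21. On the right, S_1'(3) = b, so b = 21.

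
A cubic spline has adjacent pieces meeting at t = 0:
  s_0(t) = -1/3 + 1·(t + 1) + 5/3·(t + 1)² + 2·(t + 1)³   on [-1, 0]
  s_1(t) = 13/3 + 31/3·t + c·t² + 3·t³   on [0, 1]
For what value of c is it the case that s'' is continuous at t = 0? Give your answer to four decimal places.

7.6667

s_0''(t) = 10/3 + 12·(t + 1), so s_0''(0) = 46/3. On the right, s_1''(0) = 2c, so c = 23/3.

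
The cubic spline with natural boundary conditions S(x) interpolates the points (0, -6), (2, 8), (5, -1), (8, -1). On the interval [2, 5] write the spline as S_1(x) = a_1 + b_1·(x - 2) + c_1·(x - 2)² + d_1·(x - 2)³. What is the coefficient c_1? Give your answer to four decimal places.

With σ_i denoting the second derivative at x_i, h_i = 2, 3, 3, and Δ_i = (y_(i+1) − y_i)/h_i = 7, -3, 0:
  2·σ_0 + 10·σ_1 + 3·σ_2 = 6(Δ_1 - Δ_0) = -60
  3·σ_1 + 12·σ_2 + 3·σ_3 = 6(Δ_2 - Δ_1) = 18
Natural end conditions: σ_0 = σ_3 = 0.
Solving: σ_0 = 0, σ_1 = -258/37, σ_2 = 120/37, σ_3 = 0.
On [2, 5], with S_1(x) = a_1 + b_1·(x - 2) + c_1·(x - 2)² + d_1·(x - 2)³: c_1 = σ_1/2 = -129/37, d_1 = (σ_2 - σ_1)/(6h_1) = 21/37, b_1 = Δ_1 - h_1(2σ_1 + σ_2)/6 = 87/37.

-3.4865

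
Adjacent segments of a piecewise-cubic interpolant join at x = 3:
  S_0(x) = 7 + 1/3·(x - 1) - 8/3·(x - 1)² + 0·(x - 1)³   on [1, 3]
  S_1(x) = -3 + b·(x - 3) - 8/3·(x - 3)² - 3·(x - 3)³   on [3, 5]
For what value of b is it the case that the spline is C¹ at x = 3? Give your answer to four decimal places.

-10.3333

S_0'(x) = 1/3 - 16/3·(x - 1) + 0·(x - 1)², so S_0'(3) = -31/3. On the right, S_1'(3) = b, so b = -31/3.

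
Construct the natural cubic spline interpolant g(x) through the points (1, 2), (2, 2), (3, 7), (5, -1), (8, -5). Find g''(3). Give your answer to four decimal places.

With M_i denoting the second derivative at x_i, h_i = 1, 1, 2, 3, and Δ_i = (y_(i+1) − y_i)/h_i = 0, 5, -4, -4/3:
  1·M_0 + 4·M_1 + 1·M_2 = 6(Δ_1 - Δ_0) = 30
  1·M_1 + 6·M_2 + 2·M_3 = 6(Δ_2 - Δ_1) = -54
  2·M_2 + 10·M_3 + 3·M_4 = 6(Δ_3 - Δ_2) = 16
Natural end conditions: M_0 = M_4 = 0.
Solving the tridiagonal system: M_0 = 0, M_1 = 1126/107, M_2 = -1294/107, M_3 = 430/107, M_4 = 0.

-12.0935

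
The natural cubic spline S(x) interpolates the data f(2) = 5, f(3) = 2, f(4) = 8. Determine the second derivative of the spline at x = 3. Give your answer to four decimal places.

Write σ_i for S''(x_i). With h_i = 1, 1 and divided differences Δ_i = -3, 6, the continuity of S' gives the tridiagonal system
  1·σ_0 + 4·σ_1 + 1·σ_2 = 6(Δ_1 - Δ_0) = 54
Natural end conditions: σ_0 = σ_2 = 0.
Solving the tridiagonal system: σ_0 = 0, σ_1 = 27/2, σ_2 = 0.

13.5000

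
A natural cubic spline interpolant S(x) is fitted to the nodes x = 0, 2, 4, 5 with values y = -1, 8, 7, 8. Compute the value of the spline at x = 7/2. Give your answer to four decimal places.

7.2969

Write σ_i for S''(x_i). With h_i = 2, 2, 1 and divided differences Δ_i = 9/2, -1/2, 1, the continuity of S' gives the tridiagonal system
  2·σ_0 + 8·σ_1 + 2·σ_2 = 6(Δ_1 - Δ_0) = -30
  2·σ_1 + 6·σ_2 + 1·σ_3 = 6(Δ_2 - Δ_1) = 9
Natural end conditions: σ_0 = σ_3 = 0.
Solving the tridiagonal system: σ_0 = 0, σ_1 = -9/2, σ_2 = 3, σ_3 = 0.
On [2, 4], S(x) = 8 + 3/2·(x - 2) - 9/4·(x - 2)² + 5/8·(x - 2)³.
With (x - 2) = 3/2: S(7/2) = 467/64.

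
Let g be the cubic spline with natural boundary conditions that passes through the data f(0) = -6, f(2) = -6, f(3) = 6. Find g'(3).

14

With σ_i denoting the second derivative at x_i, h_i = 2, 1, and Δ_i = (y_(i+1) − y_i)/h_i = 0, 12:
  2·σ_0 + 6·σ_1 + 1·σ_2 = 6(Δ_1 - Δ_0) = 72
Natural end conditions: σ_0 = σ_2 = 0.
Hence σ_0 = 0, σ_1 = 12, σ_2 = 0.
On [2, 3], g'(x) = b_1 + 2c_1·(x - 2) + 3d_1·(x - 2)² with b_1 = Δ_1 - h_1(2σ_1 + σ_2)/6 = 8, c_1 = σ_1/2 = 6, d_1 = (σ_2 - σ_1)/(6h_1) = -2. So g'(3) = 14.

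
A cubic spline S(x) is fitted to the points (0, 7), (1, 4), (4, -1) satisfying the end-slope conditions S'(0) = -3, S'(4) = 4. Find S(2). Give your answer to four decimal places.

0.3148

Put M_i = S'' at the i-th knot. Here h = (1, 3) and Δ = (-3, -5/3), so the interior equations h_(i-1)·M_(i-1) + 2(h_(i-1)+h_i)·M_i + h_i·M_(i+1) = 6(Δ_i − Δ_(i-1)) read
  1·M_0 + 8·M_1 + 3·M_2 = 6(Δ_1 - Δ_0) = 8
Clamped end conditions give two more equations: 2h_0·M_0 + h_0·M_1 = 6(Δ_0 - S'(0)) = 0 and h_1·M_1 + 2h_1·M_2 = 6(S'(4) - Δ_1) = 34.
Forward elimination and back-substitution give M_0 = 3/4, M_1 = -3/2, M_2 = 77/12.
On [1, 4], S(x) = 4 - 27/8·(x - 1) - 3/4·(x - 1)² + 95/216·(x - 1)³.
With (x - 1) = 1: S(2) = 17/54.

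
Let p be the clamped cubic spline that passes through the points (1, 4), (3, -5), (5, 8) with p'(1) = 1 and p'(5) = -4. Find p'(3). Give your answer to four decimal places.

2.2500

Let M_i = p''(x_i). Step sizes h_i = 2, 2; slopes of the chords Δ_i = (y_(i+1) - y_i)/h_i = -9/2, 13/2.
  2·M_0 + 8·M_1 + 2·M_2 = 6(Δ_1 - Δ_0) = 66
Clamped end conditions give two more equations: 2h_0·M_0 + h_0·M_1 = 6(Δ_0 - p'(1)) = -33 and h_1·M_1 + 2h_1·M_2 = 6(p'(5) - Δ_1) = -63.
Solving the tridiagonal system: M_0 = -71/4, M_1 = 19, M_2 = -101/4.
On [3, 5], p'(t) = b_1 + 2c_1·(t - 3) + 3d_1·(t - 3)² with b_1 = Δ_1 - h_1(2M_1 + M_2)/6 = 9/4, c_1 = M_1/2 = 19/2, d_1 = (M_2 - M_1)/(6h_1) = -59/16. So p'(3) = 9/4.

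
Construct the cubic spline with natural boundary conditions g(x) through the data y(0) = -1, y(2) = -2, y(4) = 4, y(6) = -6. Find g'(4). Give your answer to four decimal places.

-0.2667

Put σ_i = g'' at the i-th knot. Here h = (2, 2, 2) and Δ = (-1/2, 3, -5), so the interior equations h_(i-1)·σ_(i-1) + 2(h_(i-1)+h_i)·σ_i + h_i·σ_(i+1) = 6(Δ_i − Δ_(i-1)) read
  2·σ_0 + 8·σ_1 + 2·σ_2 = 6(Δ_1 - Δ_0) = 21
  2·σ_1 + 8·σ_2 + 2·σ_3 = 6(Δ_2 - Δ_1) = -48
Natural end conditions: σ_0 = σ_3 = 0.
Solving: σ_0 = 0, σ_1 = 22/5, σ_2 = -71/10, σ_3 = 0.
On [4, 6], g'(x) = b_2 + 2c_2·(x - 4) + 3d_2·(x - 4)² with b_2 = Δ_2 - h_2(2σ_2 + σ_3)/6 = -4/15, c_2 = σ_2/2 = -71/20, d_2 = (σ_3 - σ_2)/(6h_2) = 71/120. So g'(4) = -4/15.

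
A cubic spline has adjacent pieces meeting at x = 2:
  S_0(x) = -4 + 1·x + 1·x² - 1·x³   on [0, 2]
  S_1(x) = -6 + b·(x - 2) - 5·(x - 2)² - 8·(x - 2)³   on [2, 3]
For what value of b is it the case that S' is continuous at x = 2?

S_0'(x) = 1 + 2·x - 3·x², so S_0'(2) = -7. On the right, S_1'(2) = b, so b = -7.

-7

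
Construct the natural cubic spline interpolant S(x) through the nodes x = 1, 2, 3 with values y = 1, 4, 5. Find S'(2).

2

With M_i denoting the second derivative at x_i, h_i = 1, 1, and Δ_i = (y_(i+1) − y_i)/h_i = 3, 1:
  1·M_0 + 4·M_1 + 1·M_2 = 6(Δ_1 - Δ_0) = -12
Natural end conditions: M_0 = M_2 = 0.
Solving the tridiagonal system: M_0 = 0, M_1 = -3, M_2 = 0.
On [2, 3], S'(x) = b_1 + 2c_1·(x - 2) + 3d_1·(x - 2)² with b_1 = Δ_1 - h_1(2M_1 + M_2)/6 = 2, c_1 = M_1/2 = -3/2, d_1 = (M_2 - M_1)/(6h_1) = 1/2. So S'(2) = 2.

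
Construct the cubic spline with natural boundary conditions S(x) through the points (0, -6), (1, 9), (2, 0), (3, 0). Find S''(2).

Let M_i = S''(x_i). Step sizes h_i = 1, 1, 1; slopes of the chords Δ_i = (y_(i+1) - y_i)/h_i = 15, -9, 0.
  1·M_0 + 4·M_1 + 1·M_2 = 6(Δ_1 - Δ_0) = -144
  1·M_1 + 4·M_2 + 1·M_3 = 6(Δ_2 - Δ_1) = 54
Natural end conditions: M_0 = M_3 = 0.
Hence M_0 = 0, M_1 = -42, M_2 = 24, M_3 = 0.

24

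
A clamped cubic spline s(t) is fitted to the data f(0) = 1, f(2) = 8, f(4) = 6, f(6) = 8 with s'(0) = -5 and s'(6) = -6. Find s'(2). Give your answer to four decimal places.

2.9333

With M_i denoting the second derivative at x_i, h_i = 2, 2, 2, and Δ_i = (y_(i+1) − y_i)/h_i = 7/2, -1, 1:
  2·M_0 + 8·M_1 + 2·M_2 = 6(Δ_1 - Δ_0) = -27
  2·M_1 + 8·M_2 + 2·M_3 = 6(Δ_2 - Δ_1) = 12
Clamped end conditions give two more equations: 2h_0·M_0 + h_0·M_1 = 6(Δ_0 - s'(0)) = 51 and h_2·M_2 + 2h_2·M_3 = 6(s'(6) - Δ_2) = -42.
Solving: M_0 = 527/30, M_1 = -289/30, M_2 = 112/15, M_3 = -427/30.
On [2, 4], s'(t) = b_1 + 2c_1·(t - 2) + 3d_1·(t - 2)² with b_1 = Δ_1 - h_1(2M_1 + M_2)/6 = 44/15, c_1 = M_1/2 = -289/60, d_1 = (M_2 - M_1)/(6h_1) = 57/40. So s'(2) = 44/15.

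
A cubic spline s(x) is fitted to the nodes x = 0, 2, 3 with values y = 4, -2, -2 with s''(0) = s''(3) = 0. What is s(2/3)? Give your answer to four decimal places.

1.4074

Put M_i = s'' at the i-th knot. Here h = (2, 1) and Δ = (-3, 0), so the interior equations h_(i-1)·M_(i-1) + 2(h_(i-1)+h_i)·M_i + h_i·M_(i+1) = 6(Δ_i − Δ_(i-1)) read
  2·M_0 + 6·M_1 + 1·M_2 = 6(Δ_1 - Δ_0) = 18
Natural end conditions: M_0 = M_2 = 0.
Hence M_0 = 0, M_1 = 3, M_2 = 0.
On [0, 2], s(x) = 4 - 4·x + 0·x² + 1/4·x³.
With x = 2/3: s(2/3) = 38/27.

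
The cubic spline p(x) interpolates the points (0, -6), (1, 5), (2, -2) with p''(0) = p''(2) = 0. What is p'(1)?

2

With σ_i denoting the second derivative at x_i, h_i = 1, 1, and Δ_i = (y_(i+1) − y_i)/h_i = 11, -7:
  1·σ_0 + 4·σ_1 + 1·σ_2 = 6(Δ_1 - Δ_0) = -108
Natural end conditions: σ_0 = σ_2 = 0.
Solving the tridiagonal system: σ_0 = 0, σ_1 = -27, σ_2 = 0.
On [1, 2], p'(x) = b_1 + 2c_1·(x - 1) + 3d_1·(x - 1)² with b_1 = Δ_1 - h_1(2σ_1 + σ_2)/6 = 2, c_1 = σ_1/2 = -27/2, d_1 = (σ_2 - σ_1)/(6h_1) = 9/2. So p'(1) = 2.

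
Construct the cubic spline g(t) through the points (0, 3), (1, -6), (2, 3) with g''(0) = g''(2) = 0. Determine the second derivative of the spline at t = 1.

Write m_i for g''(x_i). With h_i = 1, 1 and divided differences Δ_i = -9, 9, the continuity of g' gives the tridiagonal system
  1·m_0 + 4·m_1 + 1·m_2 = 6(Δ_1 - Δ_0) = 108
Natural end conditions: m_0 = m_2 = 0.
Forward elimination and back-substitution give m_0 = 0, m_1 = 27, m_2 = 0.

27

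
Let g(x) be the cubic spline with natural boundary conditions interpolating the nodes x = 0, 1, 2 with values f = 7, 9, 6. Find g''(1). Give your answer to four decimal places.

-7.5000

Put M_i = g'' at the i-th knot. Here h = (1, 1) and Δ = (2, -3), so the interior equations h_(i-1)·M_(i-1) + 2(h_(i-1)+h_i)·M_i + h_i·M_(i+1) = 6(Δ_i − Δ_(i-1)) read
  1·M_0 + 4·M_1 + 1·M_2 = 6(Δ_1 - Δ_0) = -30
Natural end conditions: M_0 = M_2 = 0.
Hence M_0 = 0, M_1 = -15/2, M_2 = 0.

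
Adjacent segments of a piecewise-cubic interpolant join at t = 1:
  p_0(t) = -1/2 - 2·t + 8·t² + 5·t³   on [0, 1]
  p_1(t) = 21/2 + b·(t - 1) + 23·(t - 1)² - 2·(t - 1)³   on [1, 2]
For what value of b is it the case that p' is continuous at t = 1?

29

p_0'(t) = -2 + 16·t + 15·t², so p_0'(1) = 29. On the right, p_1'(1) = b, so b = 29.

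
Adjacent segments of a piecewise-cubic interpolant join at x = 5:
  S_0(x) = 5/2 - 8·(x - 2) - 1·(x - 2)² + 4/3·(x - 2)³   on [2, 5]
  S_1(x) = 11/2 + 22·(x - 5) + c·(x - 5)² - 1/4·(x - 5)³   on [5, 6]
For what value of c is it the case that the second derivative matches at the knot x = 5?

11

S_0''(x) = -2 + 8·(x - 2), so S_0''(5) = 22. On the right, S_1''(5) = 2c, so c = 11.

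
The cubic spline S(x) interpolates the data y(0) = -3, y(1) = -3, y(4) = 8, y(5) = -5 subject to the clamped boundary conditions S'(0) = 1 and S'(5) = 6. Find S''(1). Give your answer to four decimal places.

13.9365

Put M_i = S'' at the i-th knot. Here h = (1, 3, 1) and Δ = (0, 11/3, -13), so the interior equations h_(i-1)·M_(i-1) + 2(h_(i-1)+h_i)·M_i + h_i·M_(i+1) = 6(Δ_i − Δ_(i-1)) read
  1·M_0 + 8·M_1 + 3·M_2 = 6(Δ_1 - Δ_0) = 22
  3·M_1 + 8·M_2 + 1·M_3 = 6(Δ_2 - Δ_1) = -100
Clamped end conditions give two more equations: 2h_0·M_0 + h_0·M_1 = 6(Δ_0 - S'(0)) = -6 and h_2·M_2 + 2h_2·M_3 = 6(S'(5) - Δ_2) = 114.
Hence M_0 = -628/63, M_1 = 878/63, M_2 = -1670/63, M_3 = 4426/63.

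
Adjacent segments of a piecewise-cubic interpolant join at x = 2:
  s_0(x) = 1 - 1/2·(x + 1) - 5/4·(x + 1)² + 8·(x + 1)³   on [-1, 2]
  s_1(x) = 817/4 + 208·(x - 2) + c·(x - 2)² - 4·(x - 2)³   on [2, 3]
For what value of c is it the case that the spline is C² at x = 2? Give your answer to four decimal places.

70.7500

s_0''(x) = -5/2 + 48·(x + 1), so s_0''(2) = 283/2. On the right, s_1''(2) = 2c, so c = 283/4.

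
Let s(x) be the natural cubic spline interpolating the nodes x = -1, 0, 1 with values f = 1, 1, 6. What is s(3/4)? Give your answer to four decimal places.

4.4570

Let M_i = s''(x_i). Step sizes h_i = 1, 1; slopes of the chords Δ_i = (y_(i+1) - y_i)/h_i = 0, 5.
  1·M_0 + 4·M_1 + 1·M_2 = 6(Δ_1 - Δ_0) = 30
Natural end conditions: M_0 = M_2 = 0.
Solving the tridiagonal system: M_0 = 0, M_1 = 15/2, M_2 = 0.
On [0, 1], s(x) = 1 + 5/2·x + 15/4·x² - 5/4·x³.
With x = 3/4: s(3/4) = 1141/256.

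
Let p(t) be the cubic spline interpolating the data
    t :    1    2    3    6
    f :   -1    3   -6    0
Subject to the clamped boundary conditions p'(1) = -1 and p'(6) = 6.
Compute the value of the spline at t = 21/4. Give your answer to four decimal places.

-4.8362

Put M_i = p'' at the i-th knot. Here h = (1, 1, 3) and Δ = (4, -9, 2), so the interior equations h_(i-1)·M_(i-1) + 2(h_(i-1)+h_i)·M_i + h_i·M_(i+1) = 6(Δ_i − Δ_(i-1)) read
  1·M_0 + 4·M_1 + 1·M_2 = 6(Δ_1 - Δ_0) = -78
  1·M_1 + 8·M_2 + 3·M_3 = 6(Δ_2 - Δ_1) = 66
Clamped end conditions give two more equations: 2h_0·M_0 + h_0·M_1 = 6(Δ_0 - p'(1)) = 30 and h_2·M_2 + 2h_2·M_3 = 6(p'(6) - Δ_2) = 24.
Hence M_0 = 874/29, M_1 = -878/29, M_2 = 376/29, M_3 = -72/29.
On [3, 6], p(t) = -6 - 282/29·(t - 3) + 188/29·(t - 3)² - 224/261·(t - 3)³.
With (t - 3) = 9/4: p(21/4) = -561/116.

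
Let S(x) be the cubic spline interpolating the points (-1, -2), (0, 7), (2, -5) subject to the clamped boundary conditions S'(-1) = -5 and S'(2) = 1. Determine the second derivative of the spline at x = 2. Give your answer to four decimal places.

Let σ_i = S''(x_i). Step sizes h_i = 1, 2; slopes of the chords Δ_i = (y_(i+1) - y_i)/h_i = 9, -6.
  1·σ_0 + 6·σ_1 + 2·σ_2 = 6(Δ_1 - Δ_0) = -90
Clamped end conditions give two more equations: 2h_0·σ_0 + h_0·σ_1 = 6(Δ_0 - S'(-1)) = 84 and h_1·σ_1 + 2h_1·σ_2 = 6(S'(2) - Δ_1) = 42.
Forward elimination and back-substitution give σ_0 = 59, σ_1 = -34, σ_2 = 55/2.

27.5000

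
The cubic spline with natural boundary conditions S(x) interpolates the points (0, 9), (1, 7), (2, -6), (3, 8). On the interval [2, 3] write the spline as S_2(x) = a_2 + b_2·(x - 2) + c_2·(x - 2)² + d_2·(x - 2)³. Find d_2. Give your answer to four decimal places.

With M_i denoting the second derivative at x_i, h_i = 1, 1, 1, and Δ_i = (y_(i+1) − y_i)/h_i = -2, -13, 14:
  1·M_0 + 4·M_1 + 1·M_2 = 6(Δ_1 - Δ_0) = -66
  1·M_1 + 4·M_2 + 1·M_3 = 6(Δ_2 - Δ_1) = 162
Natural end conditions: M_0 = M_3 = 0.
Forward elimination and back-substitution give M_0 = 0, M_1 = -142/5, M_2 = 238/5, M_3 = 0.
On [2, 3], with S_2(x) = a_2 + b_2·(x - 2) + c_2·(x - 2)² + d_2·(x - 2)³: c_2 = M_2/2 = 119/5, d_2 = (M_3 - M_2)/(6h_2) = -119/15, b_2 = Δ_2 - h_2(2M_2 + M_3)/6 = -28/15.

-7.9333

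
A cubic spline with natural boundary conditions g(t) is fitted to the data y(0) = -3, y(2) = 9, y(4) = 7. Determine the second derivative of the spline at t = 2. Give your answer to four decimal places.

-5.2500

With σ_i denoting the second derivative at x_i, h_i = 2, 2, and Δ_i = (y_(i+1) − y_i)/h_i = 6, -1:
  2·σ_0 + 8·σ_1 + 2·σ_2 = 6(Δ_1 - Δ_0) = -42
Natural end conditions: σ_0 = σ_2 = 0.
Hence σ_0 = 0, σ_1 = -21/4, σ_2 = 0.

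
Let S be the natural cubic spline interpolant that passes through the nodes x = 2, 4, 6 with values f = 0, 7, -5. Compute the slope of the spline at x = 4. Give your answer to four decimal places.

-1.2500

With σ_i denoting the second derivative at x_i, h_i = 2, 2, and Δ_i = (y_(i+1) − y_i)/h_i = 7/2, -6:
  2·σ_0 + 8·σ_1 + 2·σ_2 = 6(Δ_1 - Δ_0) = -57
Natural end conditions: σ_0 = σ_2 = 0.
Solving the tridiagonal system: σ_0 = 0, σ_1 = -57/8, σ_2 = 0.
On [4, 6], S'(x) = b_1 + 2c_1·(x - 4) + 3d_1·(x - 4)² with b_1 = Δ_1 - h_1(2σ_1 + σ_2)/6 = -5/4, c_1 = σ_1/2 = -57/16, d_1 = (σ_2 - σ_1)/(6h_1) = 19/32. So S'(4) = -5/4.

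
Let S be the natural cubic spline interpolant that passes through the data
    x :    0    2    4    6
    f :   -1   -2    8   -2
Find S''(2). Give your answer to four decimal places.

With σ_i denoting the second derivative at x_i, h_i = 2, 2, 2, and Δ_i = (y_(i+1) − y_i)/h_i = -1/2, 5, -5:
  2·σ_0 + 8·σ_1 + 2·σ_2 = 6(Δ_1 - Δ_0) = 33
  2·σ_1 + 8·σ_2 + 2·σ_3 = 6(Δ_2 - Δ_1) = -60
Natural end conditions: σ_0 = σ_3 = 0.
Solving: σ_0 = 0, σ_1 = 32/5, σ_2 = -91/10, σ_3 = 0.

6.4000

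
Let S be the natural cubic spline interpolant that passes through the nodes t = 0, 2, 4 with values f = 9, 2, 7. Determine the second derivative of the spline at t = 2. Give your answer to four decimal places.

Put M_i = S'' at the i-th knot. Here h = (2, 2) and Δ = (-7/2, 5/2), so the interior equations h_(i-1)·M_(i-1) + 2(h_(i-1)+h_i)·M_i + h_i·M_(i+1) = 6(Δ_i − Δ_(i-1)) read
  2·M_0 + 8·M_1 + 2·M_2 = 6(Δ_1 - Δ_0) = 36
Natural end conditions: M_0 = M_2 = 0.
Solving: M_0 = 0, M_1 = 9/2, M_2 = 0.

4.5000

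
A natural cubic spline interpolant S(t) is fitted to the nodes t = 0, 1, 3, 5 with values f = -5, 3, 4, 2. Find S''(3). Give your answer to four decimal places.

0.8182

Let m_i = S''(x_i). Step sizes h_i = 1, 2, 2; slopes of the chords Δ_i = (y_(i+1) - y_i)/h_i = 8, 1/2, -1.
  1·m_0 + 6·m_1 + 2·m_2 = 6(Δ_1 - Δ_0) = -45
  2·m_1 + 8·m_2 + 2·m_3 = 6(Δ_2 - Δ_1) = -9
Natural end conditions: m_0 = m_3 = 0.
Forward elimination and back-substitution give m_0 = 0, m_1 = -171/22, m_2 = 9/11, m_3 = 0.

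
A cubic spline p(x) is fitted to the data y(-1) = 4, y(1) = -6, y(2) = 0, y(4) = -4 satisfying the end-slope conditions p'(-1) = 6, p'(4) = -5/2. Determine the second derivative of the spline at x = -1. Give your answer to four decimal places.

With M_i denoting the second derivative at x_i, h_i = 2, 1, 2, and Δ_i = (y_(i+1) − y_i)/h_i = -5, 6, -2:
  2·M_0 + 6·M_1 + 1·M_2 = 6(Δ_1 - Δ_0) = 66
  1·M_1 + 6·M_2 + 2·M_3 = 6(Δ_2 - Δ_1) = -48
Clamped end conditions give two more equations: 2h_0·M_0 + h_0·M_1 = 6(Δ_0 - p'(-1)) = -66 and h_2·M_2 + 2h_2·M_3 = 6(p'(4) - Δ_2) = -3.
Forward elimination and back-substitution give M_0 = -889/32, M_1 = 361/16, M_2 = -221/16, M_3 = 197/32.

-27.7813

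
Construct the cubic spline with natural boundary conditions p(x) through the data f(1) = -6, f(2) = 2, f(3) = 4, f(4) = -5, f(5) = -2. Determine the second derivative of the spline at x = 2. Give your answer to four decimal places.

-3.6429

Let M_i = p''(x_i). Step sizes h_i = 1, 1, 1, 1; slopes of the chords Δ_i = (y_(i+1) - y_i)/h_i = 8, 2, -9, 3.
  1·M_0 + 4·M_1 + 1·M_2 = 6(Δ_1 - Δ_0) = -36
  1·M_1 + 4·M_2 + 1·M_3 = 6(Δ_2 - Δ_1) = -66
  1·M_2 + 4·M_3 + 1·M_4 = 6(Δ_3 - Δ_2) = 72
Natural end conditions: M_0 = M_4 = 0.
Forward elimination and back-substitution give M_0 = 0, M_1 = -51/14, M_2 = -150/7, M_3 = 327/14, M_4 = 0.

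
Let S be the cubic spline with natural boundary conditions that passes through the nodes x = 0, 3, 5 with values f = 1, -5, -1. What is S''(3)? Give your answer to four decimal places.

2.4000

Write σ_i for S''(x_i). With h_i = 3, 2 and divided differences Δ_i = -2, 2, the continuity of S' gives the tridiagonal system
  3·σ_0 + 10·σ_1 + 2·σ_2 = 6(Δ_1 - Δ_0) = 24
Natural end conditions: σ_0 = σ_2 = 0.
Solving the tridiagonal system: σ_0 = 0, σ_1 = 12/5, σ_2 = 0.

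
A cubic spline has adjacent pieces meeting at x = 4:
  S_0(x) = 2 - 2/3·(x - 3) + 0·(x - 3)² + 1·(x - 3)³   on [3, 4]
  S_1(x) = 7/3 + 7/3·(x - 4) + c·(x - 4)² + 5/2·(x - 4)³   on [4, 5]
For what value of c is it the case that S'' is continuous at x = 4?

3

S_0''(x) = 0 + 6·(x - 3), so S_0''(4) = 6. On the right, S_1''(4) = 2c, so c = 3.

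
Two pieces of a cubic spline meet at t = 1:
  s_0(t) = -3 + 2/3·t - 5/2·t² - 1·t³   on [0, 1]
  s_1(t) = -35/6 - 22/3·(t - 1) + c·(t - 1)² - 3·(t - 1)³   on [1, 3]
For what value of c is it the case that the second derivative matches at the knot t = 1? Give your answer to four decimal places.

s_0''(t) = -5 - 6·t, so s_0''(1) = -11. On the right, s_1''(1) = 2c, so c = -11/2.

-5.5000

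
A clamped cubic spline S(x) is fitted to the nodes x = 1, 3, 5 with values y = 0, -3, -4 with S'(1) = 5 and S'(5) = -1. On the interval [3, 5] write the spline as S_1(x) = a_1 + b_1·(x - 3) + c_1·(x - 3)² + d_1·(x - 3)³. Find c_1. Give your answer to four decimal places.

With M_i denoting the second derivative at x_i, h_i = 2, 2, and Δ_i = (y_(i+1) − y_i)/h_i = -3/2, -1/2:
  2·M_0 + 8·M_1 + 2·M_2 = 6(Δ_1 - Δ_0) = 6
Clamped end conditions give two more equations: 2h_0·M_0 + h_0·M_1 = 6(Δ_0 - S'(1)) = -39 and h_1·M_1 + 2h_1·M_2 = 6(S'(5) - Δ_1) = -3.
Forward elimination and back-substitution give M_0 = -12, M_1 = 9/2, M_2 = -3.
On [3, 5], with S_1(x) = a_1 + b_1·(x - 3) + c_1·(x - 3)² + d_1·(x - 3)³: c_1 = M_1/2 = 9/4, d_1 = (M_2 - M_1)/(6h_1) = -5/8, b_1 = Δ_1 - h_1(2M_1 + M_2)/6 = -5/2.

2.2500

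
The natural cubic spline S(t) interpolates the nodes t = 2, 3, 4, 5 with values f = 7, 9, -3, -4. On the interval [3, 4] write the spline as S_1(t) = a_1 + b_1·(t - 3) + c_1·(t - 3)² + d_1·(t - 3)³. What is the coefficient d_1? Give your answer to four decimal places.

8.3333

Let M_i = S''(x_i). Step sizes h_i = 1, 1, 1; slopes of the chords Δ_i = (y_(i+1) - y_i)/h_i = 2, -12, -1.
  1·M_0 + 4·M_1 + 1·M_2 = 6(Δ_1 - Δ_0) = -84
  1·M_1 + 4·M_2 + 1·M_3 = 6(Δ_2 - Δ_1) = 66
Natural end conditions: M_0 = M_3 = 0.
Forward elimination and back-substitution give M_0 = 0, M_1 = -134/5, M_2 = 116/5, M_3 = 0.
On [3, 4], with S_1(t) = a_1 + b_1·(t - 3) + c_1·(t - 3)² + d_1·(t - 3)³: c_1 = M_1/2 = -67/5, d_1 = (M_2 - M_1)/(6h_1) = 25/3, b_1 = Δ_1 - h_1(2M_1 + M_2)/6 = -104/15.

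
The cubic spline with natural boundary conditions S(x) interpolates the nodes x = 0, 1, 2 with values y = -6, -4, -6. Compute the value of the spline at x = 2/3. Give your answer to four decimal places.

Let σ_i = S''(x_i). Step sizes h_i = 1, 1; slopes of the chords Δ_i = (y_(i+1) - y_i)/h_i = 2, -2.
  1·σ_0 + 4·σ_1 + 1·σ_2 = 6(Δ_1 - Δ_0) = -24
Natural end conditions: σ_0 = σ_2 = 0.
Solving: σ_0 = 0, σ_1 = -6, σ_2 = 0.
On [0, 1], S(x) = -6 + 3·x + 0·x² - 1·x³.
With x = 2/3: S(2/3) = -116/27.

-4.2963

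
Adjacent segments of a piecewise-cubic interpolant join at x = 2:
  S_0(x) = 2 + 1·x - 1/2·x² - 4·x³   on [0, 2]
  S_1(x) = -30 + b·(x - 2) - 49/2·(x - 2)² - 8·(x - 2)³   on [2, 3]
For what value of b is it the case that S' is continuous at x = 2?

-49

S_0'(x) = 1 - 1·x - 12·x², so S_0'(2) = -49. On the right, S_1'(2) = b, so b = -49.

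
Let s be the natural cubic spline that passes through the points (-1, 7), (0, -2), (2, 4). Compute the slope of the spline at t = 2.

7

Put M_i = s'' at the i-th knot. Here h = (1, 2) and Δ = (-9, 3), so the interior equations h_(i-1)·M_(i-1) + 2(h_(i-1)+h_i)·M_i + h_i·M_(i+1) = 6(Δ_i − Δ_(i-1)) read
  1·M_0 + 6·M_1 + 2·M_2 = 6(Δ_1 - Δ_0) = 72
Natural end conditions: M_0 = M_2 = 0.
Forward elimination and back-substitution give M_0 = 0, M_1 = 12, M_2 = 0.
On [0, 2], s'(t) = b_1 + 2c_1·t + 3d_1·t² with b_1 = Δ_1 - h_1(2M_1 + M_2)/6 = -5, c_1 = M_1/2 = 6, d_1 = (M_2 - M_1)/(6h_1) = -1. So s'(2) = 7.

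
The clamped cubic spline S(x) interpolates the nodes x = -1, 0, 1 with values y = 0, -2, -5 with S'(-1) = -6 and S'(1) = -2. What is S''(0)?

-7

Put σ_i = S'' at the i-th knot. Here h = (1, 1) and Δ = (-2, -3), so the interior equations h_(i-1)·σ_(i-1) + 2(h_(i-1)+h_i)·σ_i + h_i·σ_(i+1) = 6(Δ_i − Δ_(i-1)) read
  1·σ_0 + 4·σ_1 + 1·σ_2 = 6(Δ_1 - Δ_0) = -6
Clamped end conditions give two more equations: 2h_0·σ_0 + h_0·σ_1 = 6(Δ_0 - S'(-1)) = 24 and h_1·σ_1 + 2h_1·σ_2 = 6(S'(1) - Δ_1) = 6.
Solving the tridiagonal system: σ_0 = 31/2, σ_1 = -7, σ_2 = 13/2.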